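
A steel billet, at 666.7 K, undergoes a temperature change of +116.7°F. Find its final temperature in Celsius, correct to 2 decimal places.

Initial temperature in Celsius: 666.7 - 273.15 = 393.5500°C.
The 116.7°F change is an interval, so only the factor 5/9 applies: +116.7 × 5/9 = +64.8333°C.
Final Celsius temperature: 393.5500 + 64.8333 = 458.3833°C.

458.38°C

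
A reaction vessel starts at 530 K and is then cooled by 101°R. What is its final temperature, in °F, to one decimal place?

Initial temperature in Celsius: 530 - 273.15 = 256.8500°C.
The 101°R change is an interval, so only the factor 5/9 applies: -101 × 5/9 = -56.1111°C.
Final Celsius temperature: 256.8500 - 56.1111 = 200.7389°C.
In Fahrenheit: 200.7389 × 1.8 + 32 = 393.3°F.

393.3°F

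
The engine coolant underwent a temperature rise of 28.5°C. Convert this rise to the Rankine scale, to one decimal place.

Only the scale ratio 1.8 matters for a change in temperature.
28.5 × 1.8 = 51.3.

51.3°R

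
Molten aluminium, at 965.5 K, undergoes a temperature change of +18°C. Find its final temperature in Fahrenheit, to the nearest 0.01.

1310.63°F

Initial temperature in Celsius: 965.5 - 273.15 = 692.3500°C.
Final Celsius temperature: 692.3500 + 18.0000 = 710.3500°C.
In Fahrenheit: 710.3500 × 1.8 + 32 = 1310.63°F.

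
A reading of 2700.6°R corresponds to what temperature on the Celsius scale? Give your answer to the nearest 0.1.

1227.2°C

In Celsius: (2700.6 - 491.67) × 5/9 = 1227.1833°C.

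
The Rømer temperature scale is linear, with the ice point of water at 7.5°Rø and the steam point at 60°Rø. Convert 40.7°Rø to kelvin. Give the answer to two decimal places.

336.39 K

Linear interpolation between the fixed points: C = (40.7 - 7.5) × 100 / (60 - 7.5) = 63.2381°C.
Then 63.2381 + 273.15 = 336.39 K.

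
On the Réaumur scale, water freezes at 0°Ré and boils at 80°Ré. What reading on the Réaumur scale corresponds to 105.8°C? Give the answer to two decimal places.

84.64°Ré

Linearly onto the Réaumur scale: 0 + (105.8000 / 100) × (80 - 0) = 84.64°Ré.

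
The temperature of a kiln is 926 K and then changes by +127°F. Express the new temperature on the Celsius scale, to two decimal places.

723.41°C

Initial temperature in Celsius: 926 - 273.15 = 652.8500°C.
The 127°F change is an interval, so only the factor 5/9 applies: +127 × 5/9 = +70.5556°C.
Final Celsius temperature: 652.8500 + 70.5556 = 723.4056°C.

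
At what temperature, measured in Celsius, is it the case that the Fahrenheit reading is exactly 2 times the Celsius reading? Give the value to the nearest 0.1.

Let C be the Celsius reading. The Fahrenheit reading is F = 1.8·C + 32.
Require F = 2·C: 1.8·C + 32 = 2·C.
(-0.2)·C = -32  ⇒  C = 160.0.

160.0°C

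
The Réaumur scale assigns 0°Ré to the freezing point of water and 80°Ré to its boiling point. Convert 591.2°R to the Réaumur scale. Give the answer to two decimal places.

First in Celsius: (591.2 - 491.67) × 5/9 = 55.2944°C.
Linearly onto the Réaumur scale: 0 + (55.2944 / 100) × (80 - 0) = 44.24°Ré.

44.24°Ré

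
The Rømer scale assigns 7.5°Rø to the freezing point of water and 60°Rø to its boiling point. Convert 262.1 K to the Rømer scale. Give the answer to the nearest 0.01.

First in Celsius: 262.1 - 273.15 = -11.0500°C.
Linearly onto the Rømer scale: 7.5 + (-11.0500 / 100) × (60 - 7.5) = 1.70°Rø.

1.70°Rø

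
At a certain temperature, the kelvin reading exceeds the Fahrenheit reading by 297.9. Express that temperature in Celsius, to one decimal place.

-70.9°C

Let x be the kelvin reading; then the Fahrenheit reading is 1.8·x - 459.67.
(1.8·x - 459.67) - x = -297.9  ⇒  (0.8)·x = 161.77  ⇒  x = 202.2125 K.
In Celsius: 202.2125 - 273.15 = -70.9°C.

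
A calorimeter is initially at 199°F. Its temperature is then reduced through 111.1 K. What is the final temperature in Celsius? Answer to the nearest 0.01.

-18.32°C

Initial temperature in Celsius: (199 - 32) × 5/9 = 92.7778°C.
The 111.1 K change is an interval; Kelvin and Celsius degrees are the same size, so ΔC = -111.1°C.
Final Celsius temperature: 92.7778 - 111.1000 = -18.3222°C.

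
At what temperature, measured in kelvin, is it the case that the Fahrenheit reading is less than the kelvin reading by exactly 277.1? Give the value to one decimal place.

Let K be the kelvin reading. The Fahrenheit reading is F = 1.8·K - 459.67.
Require F - K = -277.1: (0.8)·K - 459.67 = -277.1.
K = (-277.1 + 459.67) / (0.8) = 228.2.

228.2 K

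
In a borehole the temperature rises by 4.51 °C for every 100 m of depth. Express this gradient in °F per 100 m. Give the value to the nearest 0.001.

8.118 °F/100 m

The quantity depends on a temperature interval, so only the ratio of degree sizes applies; the offset between the scales is irrelevant.
A change of 1°C is a change of 1.8°F, so 4.51 × 1.8 = 8.118.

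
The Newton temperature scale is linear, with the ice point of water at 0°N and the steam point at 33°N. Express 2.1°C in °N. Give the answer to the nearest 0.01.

0.69°N

Linearly onto the Newton scale: 0 + (2.1000 / 100) × (33 - 0) = 0.69°N.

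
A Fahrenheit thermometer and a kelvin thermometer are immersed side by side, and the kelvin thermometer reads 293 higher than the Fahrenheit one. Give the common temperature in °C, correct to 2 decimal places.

-64.81°C

Let x be the Fahrenheit reading; then the kelvin reading is 5/9·x + 255.372.
(5/9·x + 255.372) - x = 293  ⇒  (-4/9)·x = 37.6278  ⇒  x = -84.6625°F.
In Celsius: (-84.6625 - 32) × 5/9 = -64.81°C.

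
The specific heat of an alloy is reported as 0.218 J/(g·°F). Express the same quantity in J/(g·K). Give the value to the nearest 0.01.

Since only a temperature interval is involved, the additive offset between the scales drops out.
A change of 1 K is a change of 1.8°F, so per K the value is 0.218 × 1.8 = 0.39.

0.39 J/(g·K)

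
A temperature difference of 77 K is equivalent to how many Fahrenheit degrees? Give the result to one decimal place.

138.6°F

An interval of 1 K corresponds to 1.8°F.
77 × 1.8 = 138.6.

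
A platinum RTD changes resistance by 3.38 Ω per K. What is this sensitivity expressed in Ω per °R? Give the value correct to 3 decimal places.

Since only a temperature interval is involved, the additive offset between the scales drops out.
A change of 1°R is a change of 5/9 K, so per °R the value is 3.38 × 5/9 = 1.878.

1.878 Ω per °R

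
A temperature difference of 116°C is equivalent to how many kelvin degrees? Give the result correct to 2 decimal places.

116.00 K

Celsius and kelvin degrees are the same size, so the interval is unchanged: 116.00.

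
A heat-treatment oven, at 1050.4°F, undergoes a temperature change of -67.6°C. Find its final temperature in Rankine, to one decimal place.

Initial temperature in Celsius: (1050.4 - 32) × 5/9 = 565.7778°C.
Final Celsius temperature: 565.7778 - 67.6000 = 498.1778°C.
In Rankine: 498.1778 × 1.8 + 491.67 = 1388.4°R.

1388.4°R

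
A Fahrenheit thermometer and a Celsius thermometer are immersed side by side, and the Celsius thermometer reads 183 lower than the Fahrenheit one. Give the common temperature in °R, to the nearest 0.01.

Let x be the Fahrenheit reading; then the Celsius reading is 5/9·x - 17.7778.
(5/9·x - 17.7778) - x = -183  ⇒  (-4/9)·x = -165.222  ⇒  x = 371.7500°F.
In Celsius: (371.75 - 32) × 5/9 = 188.7500°C.
In Rankine: 188.7500 × 1.8 + 491.67 = 831.42°R.

831.42°R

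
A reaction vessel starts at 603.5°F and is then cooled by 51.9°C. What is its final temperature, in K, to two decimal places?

538.75 K

Initial temperature in Celsius: (603.5 - 32) × 5/9 = 317.5000°C.
Final Celsius temperature: 317.5000 - 51.9000 = 265.6000°C.
In kelvin: 265.6000 + 273.15 = 538.75 K.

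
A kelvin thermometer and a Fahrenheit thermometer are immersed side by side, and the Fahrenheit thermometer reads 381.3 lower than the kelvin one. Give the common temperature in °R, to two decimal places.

176.33°R

Let x be the kelvin reading; then the Fahrenheit reading is 1.8·x - 459.67.
(1.8·x - 459.67) - x = -381.3  ⇒  (0.8)·x = 78.37  ⇒  x = 97.9625 K.
In Celsius: 97.9625 - 273.15 = -175.1875°C.
In Rankine: -175.1875 × 1.8 + 491.67 = 176.33°R.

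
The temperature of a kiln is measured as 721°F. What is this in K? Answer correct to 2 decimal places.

655.93 K

In Celsius: (721 - 32) × 5/9 = 382.7778°C.
In kelvin: 382.7778 + 273.15 = 655.93 K.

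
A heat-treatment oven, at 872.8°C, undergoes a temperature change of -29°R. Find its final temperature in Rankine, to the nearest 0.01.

The 29°R change is an interval, so only the factor 5/9 applies: -29 × 5/9 = -16.1111°C.
Final Celsius temperature: 872.8000 - 16.1111 = 856.6889°C.
In Rankine: 856.6889 × 1.8 + 491.67 = 2033.71°R.

2033.71°R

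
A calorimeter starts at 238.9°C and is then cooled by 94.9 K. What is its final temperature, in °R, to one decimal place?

The 94.9 K change is an interval; Kelvin and Celsius degrees are the same size, so ΔC = -94.9°C.
Final Celsius temperature: 238.9000 - 94.9000 = 144.0000°C.
In Rankine: 144.0000 × 1.8 + 491.67 = 750.9°R.

750.9°R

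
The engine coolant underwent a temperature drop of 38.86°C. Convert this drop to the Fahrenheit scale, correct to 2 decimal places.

An interval of 1°C corresponds to 1.8°F.
38.86 × 1.8 = 69.95.

69.95°F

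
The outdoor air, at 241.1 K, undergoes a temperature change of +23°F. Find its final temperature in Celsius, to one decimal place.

-19.3°C

Initial temperature in Celsius: 241.1 - 273.15 = -32.0500°C.
The 23°F change is an interval, so only the factor 5/9 applies: +23 × 5/9 = +12.7778°C.
Final Celsius temperature: -32.0500 + 12.7778 = -19.2722°C.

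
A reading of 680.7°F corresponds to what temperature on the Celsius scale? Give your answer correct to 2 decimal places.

360.39°C

In Celsius: (680.7 - 32) × 5/9 = 360.3889°C.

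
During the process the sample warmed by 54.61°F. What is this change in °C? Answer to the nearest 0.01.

For a temperature interval the offset drops out; only the factor 5/9 applies.
54.61 × 5/9 = 30.34.

30.34°C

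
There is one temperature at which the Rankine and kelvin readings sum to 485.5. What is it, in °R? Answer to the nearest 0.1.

Let R be the Rankine reading. The kelvin reading is K = 5/9·R.
Require R + K = 485.5: (14/9)·R = 485.5.
R = (485.5) / (14/9) = 312.1.

312.1°R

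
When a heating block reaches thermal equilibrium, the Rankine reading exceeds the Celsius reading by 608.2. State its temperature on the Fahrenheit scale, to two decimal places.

Let x be the Celsius reading; then the Rankine reading is 1.8·x + 491.67.
(1.8·x + 491.67) - x = 608.2  ⇒  (0.8)·x = 116.53  ⇒  x = 145.6625°C.
In Fahrenheit: 145.6625 × 1.8 + 32 = 294.19°F.

294.19°F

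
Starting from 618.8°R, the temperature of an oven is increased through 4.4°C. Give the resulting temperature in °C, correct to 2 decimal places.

75.03°C

Initial temperature in Celsius: (618.8 - 491.67) × 5/9 = 70.6278°C.
Final Celsius temperature: 70.6278 + 4.4000 = 75.0278°C.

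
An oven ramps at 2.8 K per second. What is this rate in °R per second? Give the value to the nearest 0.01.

The quantity depends on a temperature interval, so only the ratio of degree sizes applies; the offset between the scales is irrelevant.
A change of 1 K is a change of 1.8°R, so 2.8 × 1.8 = 5.04.

5.04 °R/second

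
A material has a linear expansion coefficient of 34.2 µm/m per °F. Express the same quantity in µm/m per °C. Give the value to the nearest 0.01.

Since only a temperature interval is involved, the additive offset between the scales drops out.
A change of 1°C is a change of 1.8°F, so per °C the value is 34.2 × 1.8 = 61.56.

61.56 µm/m per °C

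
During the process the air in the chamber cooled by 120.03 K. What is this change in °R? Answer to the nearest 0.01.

Only the scale ratio 1.8 matters for a change in temperature.
120.03 × 1.8 = 216.05.

216.05°R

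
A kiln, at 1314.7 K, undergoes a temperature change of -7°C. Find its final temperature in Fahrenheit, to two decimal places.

1894.19°F

Initial temperature in Celsius: 1314.7 - 273.15 = 1041.5500°C.
Final Celsius temperature: 1041.5500 - 7.0000 = 1034.5500°C.
In Fahrenheit: 1034.5500 × 1.8 + 32 = 1894.19°F.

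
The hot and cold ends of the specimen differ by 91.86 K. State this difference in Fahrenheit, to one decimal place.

For a temperature interval the offset drops out; only the factor 1.8 applies.
91.86 × 1.8 = 165.3.

165.3°F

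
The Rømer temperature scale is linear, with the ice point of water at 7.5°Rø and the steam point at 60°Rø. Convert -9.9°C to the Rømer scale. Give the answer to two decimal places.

2.30°Rø

Linearly onto the Rømer scale: 7.5 + (-9.9000 / 100) × (60 - 7.5) = 2.30°Rø.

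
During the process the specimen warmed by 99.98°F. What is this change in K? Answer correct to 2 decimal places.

55.54 K

For a temperature interval the offset drops out; only the factor 5/9 applies.
99.98 × 5/9 = 55.54.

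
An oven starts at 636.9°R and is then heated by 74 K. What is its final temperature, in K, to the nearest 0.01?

Initial temperature in Celsius: (636.9 - 491.67) × 5/9 = 80.6833°C.
The 74 K change is an interval; Kelvin and Celsius degrees are the same size, so ΔC = +74°C.
Final Celsius temperature: 80.6833 + 74.0000 = 154.6833°C.
In kelvin: 154.6833 + 273.15 = 427.83 K.

427.83 K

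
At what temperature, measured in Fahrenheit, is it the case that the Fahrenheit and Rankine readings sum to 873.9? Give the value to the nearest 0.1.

Let F be the Fahrenheit reading. The Rankine reading is R = 1·F + 459.67.
Require F + R = 873.9: (2)·F + 459.67 = 873.9.
F = (873.9 - 459.67) / (2) = 207.1.

207.1°F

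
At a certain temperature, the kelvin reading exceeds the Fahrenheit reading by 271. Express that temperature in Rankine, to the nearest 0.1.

424.5°R

Let x be the kelvin reading; then the Fahrenheit reading is 1.8·x - 459.67.
(1.8·x - 459.67) - x = -271  ⇒  (0.8)·x = 188.67  ⇒  x = 235.8375 K.
In Celsius: 235.8375 - 273.15 = -37.3125°C.
In Rankine: -37.3125 × 1.8 + 491.67 = 424.5°R.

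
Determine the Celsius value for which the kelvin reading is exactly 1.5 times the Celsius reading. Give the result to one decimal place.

546.3°C

Let C be the Celsius reading. The kelvin reading is K = 1·C + 273.15.
Require K = 1.5·C: 1·C + 273.15 = 1.5·C.
(-0.5)·C = -273.15  ⇒  C = 546.3.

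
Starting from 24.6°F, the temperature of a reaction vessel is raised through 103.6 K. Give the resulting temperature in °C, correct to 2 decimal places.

99.49°C

Initial temperature in Celsius: (24.6 - 32) × 5/9 = -4.1111°C.
The 103.6 K change is an interval; Kelvin and Celsius degrees are the same size, so ΔC = +103.6°C.
Final Celsius temperature: -4.1111 + 103.6000 = 99.4889°C.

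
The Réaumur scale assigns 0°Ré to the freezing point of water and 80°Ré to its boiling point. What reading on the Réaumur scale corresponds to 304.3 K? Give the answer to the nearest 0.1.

24.9°Ré

First in Celsius: 304.3 - 273.15 = 31.1500°C.
Linearly onto the Réaumur scale: 0 + (31.1500 / 100) × (80 - 0) = 24.9°Ré.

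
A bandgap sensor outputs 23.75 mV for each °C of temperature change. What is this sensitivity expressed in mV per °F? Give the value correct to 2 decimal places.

The quantity depends on a temperature interval, so only the ratio of degree sizes applies; the offset between the scales is irrelevant.
A change of 1°F is a change of 5/9°C, so per °F the value is 23.75 × 5/9 = 13.19.

13.19 mV per °F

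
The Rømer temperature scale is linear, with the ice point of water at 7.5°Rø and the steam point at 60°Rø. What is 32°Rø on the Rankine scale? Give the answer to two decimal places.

575.67°R

Linear interpolation between the fixed points: C = (32 - 7.5) × 100 / (60 - 7.5) = 46.6667°C.
Then 46.6667 × 1.8 + 491.67 = 575.67°R.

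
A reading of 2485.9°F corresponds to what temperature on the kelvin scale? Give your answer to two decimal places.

1636.43 K

In Celsius: (2485.9 - 32) × 5/9 = 1363.2778°C.
In kelvin: 1363.2778 + 273.15 = 1636.43 K.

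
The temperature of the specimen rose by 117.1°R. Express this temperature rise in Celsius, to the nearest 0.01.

65.06°C

An interval of 1°R corresponds to 5/9°C.
117.1 × 5/9 = 65.06.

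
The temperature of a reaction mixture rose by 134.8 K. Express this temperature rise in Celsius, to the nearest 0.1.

134.8°C

Kelvin and Celsius degrees are the same size, so the interval is unchanged: 134.8.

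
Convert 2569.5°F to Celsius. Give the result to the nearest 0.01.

1409.72°C

In Celsius: (2569.5 - 32) × 5/9 = 1409.7222°C.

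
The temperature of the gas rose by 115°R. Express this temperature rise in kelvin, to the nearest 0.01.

An interval of 1°R corresponds to 5/9 K.
115 × 5/9 = 63.89.

63.89 K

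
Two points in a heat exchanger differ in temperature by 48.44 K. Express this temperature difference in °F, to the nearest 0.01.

87.19°F

For a temperature interval the offset drops out; only the factor 1.8 applies.
48.44 × 1.8 = 87.19.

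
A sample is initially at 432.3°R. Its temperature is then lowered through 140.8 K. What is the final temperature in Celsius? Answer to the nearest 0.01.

-173.78°C

Initial temperature in Celsius: (432.3 - 491.67) × 5/9 = -32.9833°C.
The 140.8 K change is an interval; Kelvin and Celsius degrees are the same size, so ΔC = -140.8°C.
Final Celsius temperature: -32.9833 - 140.8000 = -173.7833°C.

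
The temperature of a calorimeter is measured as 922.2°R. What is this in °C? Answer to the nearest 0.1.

In Celsius: (922.2 - 491.67) × 5/9 = 239.1833°C.

239.2°C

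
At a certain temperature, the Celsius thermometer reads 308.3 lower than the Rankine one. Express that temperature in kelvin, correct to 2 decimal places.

Let x be the Rankine reading; then the Celsius reading is 5/9·x - 273.15.
(5/9·x - 273.15) - x = -308.3  ⇒  (-4/9)·x = -35.15  ⇒  x = 79.0875°R.
In Celsius: (79.0875 - 491.67) × 5/9 = -229.2125°C.
In kelvin: -229.2125 + 273.15 = 43.94 K.

43.94 K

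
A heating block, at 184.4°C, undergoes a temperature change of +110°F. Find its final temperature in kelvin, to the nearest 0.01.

The 110°F change is an interval, so only the factor 5/9 applies: +110 × 5/9 = +61.1111°C.
Final Celsius temperature: 184.4000 + 61.1111 = 245.5111°C.
In kelvin: 245.5111 + 273.15 = 518.66 K.

518.66 K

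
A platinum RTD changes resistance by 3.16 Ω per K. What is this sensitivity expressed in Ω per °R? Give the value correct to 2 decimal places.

1.76 Ω per °R

Since only a temperature interval is involved, the additive offset between the scales drops out.
A change of 1°R is a change of 5/9 K, so per °R the value is 3.16 × 5/9 = 1.76.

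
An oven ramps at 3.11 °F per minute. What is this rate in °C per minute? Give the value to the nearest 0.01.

Since only a temperature interval is involved, the additive offset between the scales drops out.
A change of 1°F is a change of 5/9°C, so 3.11 × 5/9 = 1.73.

1.73 °C/minute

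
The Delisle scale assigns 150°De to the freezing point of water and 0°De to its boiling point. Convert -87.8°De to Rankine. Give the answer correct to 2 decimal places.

777.03°R

Linear interpolation between the fixed points: C = (-87.8 - 150) × 100 / (0 - 150) = 158.5333°C.
Then 158.5333 × 1.8 + 491.67 = 777.03°R.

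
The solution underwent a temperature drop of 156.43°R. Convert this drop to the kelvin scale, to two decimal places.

86.91 K

Only the scale ratio 5/9 matters for a change in temperature.
156.43 × 5/9 = 86.91.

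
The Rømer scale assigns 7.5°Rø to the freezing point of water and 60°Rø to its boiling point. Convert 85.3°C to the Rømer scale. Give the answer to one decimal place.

Linearly onto the Rømer scale: 7.5 + (85.3000 / 100) × (60 - 7.5) = 52.3°Rø.

52.3°Rø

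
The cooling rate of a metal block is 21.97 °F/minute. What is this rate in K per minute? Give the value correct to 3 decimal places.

12.206 K/minute

The quantity depends on a temperature interval, so only the ratio of degree sizes applies; the offset between the scales is irrelevant.
A change of 1°F is a change of 5/9 K, so 21.97 × 5/9 = 12.206.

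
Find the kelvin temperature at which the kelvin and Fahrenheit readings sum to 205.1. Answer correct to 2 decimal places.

237.42 K

Let K be the kelvin reading. The Fahrenheit reading is F = 1.8·K - 459.67.
Require K + F = 205.1: (2.8)·K - 459.67 = 205.1.
K = (205.1 + 459.67) / (2.8) = 237.42.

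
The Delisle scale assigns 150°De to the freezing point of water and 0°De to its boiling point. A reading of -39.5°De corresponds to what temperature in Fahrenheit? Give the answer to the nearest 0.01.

Linear interpolation between the fixed points: C = (-39.5 - 150) × 100 / (0 - 150) = 126.3333°C.
Then 126.3333 × 1.8 + 32 = 259.40°F.

259.40°F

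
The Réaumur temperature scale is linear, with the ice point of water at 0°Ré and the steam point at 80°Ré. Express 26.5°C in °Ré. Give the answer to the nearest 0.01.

21.20°Ré

Linearly onto the Réaumur scale: 0 + (26.5000 / 100) × (80 - 0) = 21.20°Ré.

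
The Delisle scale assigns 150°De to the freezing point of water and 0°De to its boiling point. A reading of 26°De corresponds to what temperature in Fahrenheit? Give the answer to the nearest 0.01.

Linear interpolation between the fixed points: C = (26 - 150) × 100 / (0 - 150) = 82.6667°C.
Then 82.6667 × 1.8 + 32 = 180.80°F.

180.80°F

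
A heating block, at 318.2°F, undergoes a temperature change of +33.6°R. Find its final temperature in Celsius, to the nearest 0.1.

Initial temperature in Celsius: (318.2 - 32) × 5/9 = 159.0000°C.
The 33.6°R change is an interval, so only the factor 5/9 applies: +33.6 × 5/9 = +18.6667°C.
Final Celsius temperature: 159.0000 + 18.6667 = 177.6667°C.

177.7°C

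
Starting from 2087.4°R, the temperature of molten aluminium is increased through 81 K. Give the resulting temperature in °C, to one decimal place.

967.5°C

Initial temperature in Celsius: (2087.4 - 491.67) × 5/9 = 886.5167°C.
The 81 K change is an interval; Kelvin and Celsius degrees are the same size, so ΔC = +81°C.
Final Celsius temperature: 886.5167 + 81.0000 = 967.5167°C.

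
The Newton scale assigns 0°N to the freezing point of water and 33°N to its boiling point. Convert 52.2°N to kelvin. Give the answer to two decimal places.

431.33 K

Linear interpolation between the fixed points: C = (52.2 - 0) × 100 / (33 - 0) = 158.1818°C.
Then 158.1818 + 273.15 = 431.33 K.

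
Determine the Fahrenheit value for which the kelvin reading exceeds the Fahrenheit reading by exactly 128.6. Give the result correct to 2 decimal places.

285.24°F

Let F be the Fahrenheit reading. The kelvin reading is K = 5/9·F + 255.372.
Require K - F = 128.6: (-4/9)·F + 255.372 = 128.6.
F = (128.6 - 255.372) / (-4/9) = 285.24.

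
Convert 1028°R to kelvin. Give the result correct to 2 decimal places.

571.11 K

In Celsius: (1028 - 491.67) × 5/9 = 297.9611°C.
In kelvin: 297.9611 + 273.15 = 571.11 K.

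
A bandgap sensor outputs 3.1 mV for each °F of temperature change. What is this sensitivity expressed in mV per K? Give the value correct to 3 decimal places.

5.580 mV per K

Since only a temperature interval is involved, the additive offset between the scales drops out.
A change of 1 K is a change of 1.8°F, so per K the value is 3.1 × 1.8 = 5.580.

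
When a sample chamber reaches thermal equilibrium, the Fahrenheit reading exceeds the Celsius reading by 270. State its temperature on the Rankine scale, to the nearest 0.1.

Let x be the Celsius reading; then the Fahrenheit reading is 1.8·x + 32.
(1.8·x + 32) - x = 270  ⇒  (0.8)·x = 238  ⇒  x = 297.5000°C.
In Rankine: 297.5000 × 1.8 + 491.67 = 1027.2°R.

1027.2°R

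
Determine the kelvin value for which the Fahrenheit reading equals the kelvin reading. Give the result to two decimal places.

Let K be the kelvin reading. The Fahrenheit reading is F = 1.8·K - 459.67.
Set F = K: 1.8·K - 459.67 = K.
(0.8)·K = 459.67  ⇒  K = 574.59.

574.59 K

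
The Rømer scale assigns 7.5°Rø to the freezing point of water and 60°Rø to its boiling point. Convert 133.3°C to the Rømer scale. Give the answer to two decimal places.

77.48°Rø

Linearly onto the Rømer scale: 7.5 + (133.3000 / 100) × (60 - 7.5) = 77.48°Rø.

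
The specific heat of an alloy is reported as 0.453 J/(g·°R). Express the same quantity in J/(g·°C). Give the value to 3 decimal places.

0.815 J/(g·°C)

The quantity depends on a temperature interval, so only the ratio of degree sizes applies; the offset between the scales is irrelevant.
A change of 1°C is a change of 1.8°R, so per °C the value is 0.453 × 1.8 = 0.815.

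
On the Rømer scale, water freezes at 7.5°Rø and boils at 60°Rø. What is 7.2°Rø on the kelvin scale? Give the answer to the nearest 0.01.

Linear interpolation between the fixed points: C = (7.2 - 7.5) × 100 / (60 - 7.5) = -0.5714°C.
Then -0.5714 + 273.15 = 272.58 K.

272.58 K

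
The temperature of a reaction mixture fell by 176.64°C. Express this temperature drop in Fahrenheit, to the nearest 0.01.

Only the scale ratio 1.8 matters for a change in temperature.
176.64 × 1.8 = 317.95.

317.95°F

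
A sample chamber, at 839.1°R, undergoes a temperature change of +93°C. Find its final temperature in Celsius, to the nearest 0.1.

286.0°C

Initial temperature in Celsius: (839.1 - 491.67) × 5/9 = 193.0167°C.
Final Celsius temperature: 193.0167 + 93.0000 = 286.0167°C.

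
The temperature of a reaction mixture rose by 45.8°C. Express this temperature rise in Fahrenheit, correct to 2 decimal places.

82.44°F

An interval of 1°C corresponds to 1.8°F.
45.8 × 1.8 = 82.44.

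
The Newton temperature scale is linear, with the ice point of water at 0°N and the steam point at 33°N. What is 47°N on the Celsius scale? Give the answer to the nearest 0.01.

Linear interpolation between the fixed points: C = (47 - 0) × 100 / (33 - 0) = 142.4242°C.

142.42°C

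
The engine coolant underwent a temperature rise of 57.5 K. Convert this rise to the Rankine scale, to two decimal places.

103.50°R

Only the scale ratio 1.8 matters for a change in temperature.
57.5 × 1.8 = 103.50.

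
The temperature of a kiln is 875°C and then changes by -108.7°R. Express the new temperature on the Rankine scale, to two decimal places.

1957.97°R

The 108.7°R change is an interval, so only the factor 5/9 applies: -108.7 × 5/9 = -60.3889°C.
Final Celsius temperature: 875.0000 - 60.3889 = 814.6111°C.
In Rankine: 814.6111 × 1.8 + 491.67 = 1957.97°R.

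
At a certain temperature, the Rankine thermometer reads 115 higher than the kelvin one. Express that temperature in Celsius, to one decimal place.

-129.4°C

Let x be the kelvin reading; then the Rankine reading is 1.8·x.
(1.8·x) - x = 115  ⇒  (0.8)·x = 115  ⇒  x = 143.7500 K.
In Celsius: 143.75 - 273.15 = -129.4°C.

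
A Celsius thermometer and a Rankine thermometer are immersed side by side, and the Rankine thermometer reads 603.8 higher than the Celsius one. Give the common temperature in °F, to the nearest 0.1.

284.3°F

Let x be the Celsius reading; then the Rankine reading is 1.8·x + 491.67.
(1.8·x + 491.67) - x = 603.8  ⇒  (0.8)·x = 112.13  ⇒  x = 140.1625°C.
In Fahrenheit: 140.1625 × 1.8 + 32 = 284.3°F.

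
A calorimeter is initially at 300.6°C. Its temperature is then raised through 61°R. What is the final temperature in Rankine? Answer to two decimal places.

1093.75°R

The 61°R change is an interval, so only the factor 5/9 applies: +61 × 5/9 = +33.8889°C.
Final Celsius temperature: 300.6000 + 33.8889 = 334.4889°C.
In Rankine: 334.4889 × 1.8 + 491.67 = 1093.75°R.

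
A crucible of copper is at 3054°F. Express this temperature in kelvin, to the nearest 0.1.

1952.0 K

In Celsius: (3054 - 32) × 5/9 = 1678.8889°C.
In kelvin: 1678.8889 + 273.15 = 1952.0 K.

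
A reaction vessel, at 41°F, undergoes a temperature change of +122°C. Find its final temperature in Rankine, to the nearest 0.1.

720.3°R

Initial temperature in Celsius: (41 - 32) × 5/9 = 5.0000°C.
Final Celsius temperature: 5.0000 + 122.0000 = 127.0000°C.
In Rankine: 127.0000 × 1.8 + 491.67 = 720.3°R.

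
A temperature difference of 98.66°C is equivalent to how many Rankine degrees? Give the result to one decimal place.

An interval of 1°C corresponds to 1.8°R.
98.66 × 1.8 = 177.6.

177.6°R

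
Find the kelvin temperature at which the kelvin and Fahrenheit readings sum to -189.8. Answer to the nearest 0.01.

96.38 K

Let K be the kelvin reading. The Fahrenheit reading is F = 1.8·K - 459.67.
Require K + F = -189.8: (2.8)·K - 459.67 = -189.8.
K = (-189.8 + 459.67) / (2.8) = 96.38.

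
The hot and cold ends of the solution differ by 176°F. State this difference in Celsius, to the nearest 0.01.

97.78°C

For a temperature interval the offset drops out; only the factor 5/9 applies.
176 × 5/9 = 97.78.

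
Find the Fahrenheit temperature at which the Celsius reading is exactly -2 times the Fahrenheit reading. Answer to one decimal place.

7.0°F

Let F be the Fahrenheit reading. The Celsius reading is C = 5/9·F - 17.7778.
Require C = -2·F: 5/9·F - 17.7778 = -2·F.
(23/9)·F = 17.7778  ⇒  F = 7.0.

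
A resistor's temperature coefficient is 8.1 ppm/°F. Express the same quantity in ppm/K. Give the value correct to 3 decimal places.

Since only a temperature interval is involved, the additive offset between the scales drops out.
A change of 1 K is a change of 1.8°F, so per K the value is 8.1 × 1.8 = 14.580.

14.580 ppm/K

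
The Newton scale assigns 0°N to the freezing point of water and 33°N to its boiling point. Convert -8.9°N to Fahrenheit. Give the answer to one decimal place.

Linear interpolation between the fixed points: C = (-8.9 - 0) × 100 / (33 - 0) = -26.9697°C.
Then -26.9697 × 1.8 + 32 = -16.5°F.

-16.5°F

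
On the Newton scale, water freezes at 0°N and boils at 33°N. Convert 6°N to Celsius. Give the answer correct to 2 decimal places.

18.18°C

Linear interpolation between the fixed points: C = (6 - 0) × 100 / (33 - 0) = 18.1818°C.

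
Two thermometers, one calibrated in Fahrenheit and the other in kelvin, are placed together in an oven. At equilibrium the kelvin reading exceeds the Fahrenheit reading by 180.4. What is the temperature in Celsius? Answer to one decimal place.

75.9°C

Let x be the Fahrenheit reading; then the kelvin reading is 5/9·x + 255.372.
(5/9·x + 255.372) - x = 180.4  ⇒  (-4/9)·x = -74.9722  ⇒  x = 168.6875°F.
In Celsius: (168.6875 - 32) × 5/9 = 75.9°C.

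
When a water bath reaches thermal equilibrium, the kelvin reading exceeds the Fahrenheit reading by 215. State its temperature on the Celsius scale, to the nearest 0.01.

32.69°C

Let x be the kelvin reading; then the Fahrenheit reading is 1.8·x - 459.67.
(1.8·x - 459.67) - x = -215  ⇒  (0.8)·x = 244.67  ⇒  x = 305.8375 K.
In Celsius: 305.8375 - 273.15 = 32.69°C.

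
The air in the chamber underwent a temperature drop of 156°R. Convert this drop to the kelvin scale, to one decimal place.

86.7 K

An interval of 1°R corresponds to 5/9 K.
156 × 5/9 = 86.7.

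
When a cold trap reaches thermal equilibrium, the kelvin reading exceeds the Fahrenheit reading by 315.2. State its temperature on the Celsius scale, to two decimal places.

-92.56°C

Let x be the kelvin reading; then the Fahrenheit reading is 1.8·x - 459.67.
(1.8·x - 459.67) - x = -315.2  ⇒  (0.8)·x = 144.47  ⇒  x = 180.5875 K.
In Celsius: 180.5875 - 273.15 = -92.56°C.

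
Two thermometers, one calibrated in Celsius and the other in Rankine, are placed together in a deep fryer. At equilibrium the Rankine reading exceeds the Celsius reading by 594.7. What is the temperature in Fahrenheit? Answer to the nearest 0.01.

Let x be the Celsius reading; then the Rankine reading is 1.8·x + 491.67.
(1.8·x + 491.67) - x = 594.7  ⇒  (0.8)·x = 103.03  ⇒  x = 128.7875°C.
In Fahrenheit: 128.7875 × 1.8 + 32 = 263.82°F.

263.82°F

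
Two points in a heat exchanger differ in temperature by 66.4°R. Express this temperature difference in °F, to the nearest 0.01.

Rankine and Fahrenheit degrees are the same size, so the interval is unchanged: 66.40.

66.40°F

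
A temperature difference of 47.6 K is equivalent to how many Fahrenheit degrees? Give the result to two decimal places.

85.68°F

An interval of 1 K corresponds to 1.8°F.
47.6 × 1.8 = 85.68.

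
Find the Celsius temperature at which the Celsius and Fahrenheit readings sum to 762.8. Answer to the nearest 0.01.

Let C be the Celsius reading. The Fahrenheit reading is F = 1.8·C + 32.
Require C + F = 762.8: (2.8)·C + 32 = 762.8.
C = (762.8 - 32) / (2.8) = 261.00.

261.00°C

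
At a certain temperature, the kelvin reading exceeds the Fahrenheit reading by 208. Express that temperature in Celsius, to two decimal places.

41.44°C

Let x be the Fahrenheit reading; then the kelvin reading is 5/9·x + 255.372.
(5/9·x + 255.372) - x = 208  ⇒  (-4/9)·x = -47.3722  ⇒  x = 106.5875°F.
In Celsius: (106.5875 - 32) × 5/9 = 41.44°C.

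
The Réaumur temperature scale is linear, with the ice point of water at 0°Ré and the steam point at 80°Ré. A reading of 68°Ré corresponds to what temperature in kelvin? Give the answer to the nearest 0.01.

358.15 K

Linear interpolation between the fixed points: C = (68 - 0) × 100 / (80 - 0) = 85.0000°C.
Then 85.0000 + 273.15 = 358.15 K.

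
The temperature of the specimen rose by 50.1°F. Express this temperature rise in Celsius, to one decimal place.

27.8°C

For a temperature interval the offset drops out; only the factor 5/9 applies.
50.1 × 5/9 = 27.8.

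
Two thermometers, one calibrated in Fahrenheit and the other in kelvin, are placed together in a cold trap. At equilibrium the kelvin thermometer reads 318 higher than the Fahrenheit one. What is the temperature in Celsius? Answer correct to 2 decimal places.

-96.06°C

Let x be the Fahrenheit reading; then the kelvin reading is 5/9·x + 255.372.
(5/9·x + 255.372) - x = 318  ⇒  (-4/9)·x = 62.6278  ⇒  x = -140.9125°F.
In Celsius: (-140.9125 - 32) × 5/9 = -96.06°C.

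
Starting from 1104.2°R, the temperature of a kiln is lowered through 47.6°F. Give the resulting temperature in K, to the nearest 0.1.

Initial temperature in Celsius: (1104.2 - 491.67) × 5/9 = 340.2944°C.
The 47.6°F change is an interval, so only the factor 5/9 applies: -47.6 × 5/9 = -26.4444°C.
Final Celsius temperature: 340.2944 - 26.4444 = 313.8500°C.
In kelvin: 313.8500 + 273.15 = 587.0 K.

587.0 K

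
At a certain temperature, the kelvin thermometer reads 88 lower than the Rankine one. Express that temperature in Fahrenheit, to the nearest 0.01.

Let x be the Rankine reading; then the kelvin reading is 5/9·x.
(5/9·x) - x = -88  ⇒  (-4/9)·x = -88  ⇒  x = 198.0000°R.
In Celsius: (198 - 491.67) × 5/9 = -163.1500°C.
In Fahrenheit: -163.1500 × 1.8 + 32 = -261.67°F.

-261.67°F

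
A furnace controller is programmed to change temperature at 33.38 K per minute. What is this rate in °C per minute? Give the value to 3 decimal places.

The quantity depends on a temperature interval, so only the ratio of degree sizes applies; the offset between the scales is irrelevant.
A change of 1 K is a change of 1°C, so 33.38 × 1 = 33.380.

33.380 °C/minute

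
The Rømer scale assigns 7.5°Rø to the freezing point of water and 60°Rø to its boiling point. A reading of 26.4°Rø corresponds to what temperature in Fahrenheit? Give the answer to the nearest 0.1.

Linear interpolation between the fixed points: C = (26.4 - 7.5) × 100 / (60 - 7.5) = 36.0000°C.
Then 36.0000 × 1.8 + 32 = 96.8°F.

96.8°F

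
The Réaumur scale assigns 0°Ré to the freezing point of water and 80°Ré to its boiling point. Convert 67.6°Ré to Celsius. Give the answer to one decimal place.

Linear interpolation between the fixed points: C = (67.6 - 0) × 100 / (80 - 0) = 84.5000°C.

84.5°C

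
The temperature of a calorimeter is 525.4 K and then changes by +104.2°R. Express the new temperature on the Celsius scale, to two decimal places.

Initial temperature in Celsius: 525.4 - 273.15 = 252.2500°C.
The 104.2°R change is an interval, so only the factor 5/9 applies: +104.2 × 5/9 = +57.8889°C.
Final Celsius temperature: 252.2500 + 57.8889 = 310.1389°C.

310.14°C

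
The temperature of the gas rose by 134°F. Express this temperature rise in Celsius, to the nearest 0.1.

74.4°C

For a temperature interval the offset drops out; only the factor 5/9 applies.
134 × 5/9 = 74.4.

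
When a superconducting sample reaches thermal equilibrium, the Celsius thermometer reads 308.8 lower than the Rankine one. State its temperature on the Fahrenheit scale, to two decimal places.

Let x be the Rankine reading; then the Celsius reading is 5/9·x - 273.15.
(5/9·x - 273.15) - x = -308.8  ⇒  (-4/9)·x = -35.65  ⇒  x = 80.2125°R.
In Celsius: (80.2125 - 491.67) × 5/9 = -228.5875°C.
In Fahrenheit: -228.5875 × 1.8 + 32 = -379.46°F.

-379.46°F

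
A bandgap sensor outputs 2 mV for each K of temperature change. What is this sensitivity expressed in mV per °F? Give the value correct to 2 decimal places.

1.11 mV per °F

The quantity depends on a temperature interval, so only the ratio of degree sizes applies; the offset between the scales is irrelevant.
A change of 1°F is a change of 5/9 K, so per °F the value is 2 × 5/9 = 1.11.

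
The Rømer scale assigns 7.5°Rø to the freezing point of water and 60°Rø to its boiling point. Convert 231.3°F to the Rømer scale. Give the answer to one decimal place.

65.6°Rø

First in Celsius: (231.3 - 32) × 5/9 = 110.7222°C.
Linearly onto the Rømer scale: 7.5 + (110.7222 / 100) × (60 - 7.5) = 65.6°Rø.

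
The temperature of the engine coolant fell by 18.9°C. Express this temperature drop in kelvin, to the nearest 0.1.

18.9 K

Celsius and kelvin degrees are the same size, so the interval is unchanged: 18.9.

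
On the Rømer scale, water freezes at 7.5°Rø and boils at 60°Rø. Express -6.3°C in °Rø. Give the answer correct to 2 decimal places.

Linearly onto the Rømer scale: 7.5 + (-6.3000 / 100) × (60 - 7.5) = 4.19°Rø.

4.19°Rø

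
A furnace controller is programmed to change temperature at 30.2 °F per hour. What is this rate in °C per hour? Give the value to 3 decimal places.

Since only a temperature interval is involved, the additive offset between the scales drops out.
A change of 1°F is a change of 5/9°C, so 30.2 × 5/9 = 16.778.

16.778 °C/hour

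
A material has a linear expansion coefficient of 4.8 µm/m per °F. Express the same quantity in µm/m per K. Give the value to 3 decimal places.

8.640 µm/m per K

The quantity depends on a temperature interval, so only the ratio of degree sizes applies; the offset between the scales is irrelevant.
A change of 1 K is a change of 1.8°F, so per K the value is 4.8 × 1.8 = 8.640.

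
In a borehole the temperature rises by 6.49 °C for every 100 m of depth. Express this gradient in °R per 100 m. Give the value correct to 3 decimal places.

11.682 °R/100 m

Since only a temperature interval is involved, the additive offset between the scales drops out.
A change of 1°C is a change of 1.8°R, so 6.49 × 1.8 = 11.682.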